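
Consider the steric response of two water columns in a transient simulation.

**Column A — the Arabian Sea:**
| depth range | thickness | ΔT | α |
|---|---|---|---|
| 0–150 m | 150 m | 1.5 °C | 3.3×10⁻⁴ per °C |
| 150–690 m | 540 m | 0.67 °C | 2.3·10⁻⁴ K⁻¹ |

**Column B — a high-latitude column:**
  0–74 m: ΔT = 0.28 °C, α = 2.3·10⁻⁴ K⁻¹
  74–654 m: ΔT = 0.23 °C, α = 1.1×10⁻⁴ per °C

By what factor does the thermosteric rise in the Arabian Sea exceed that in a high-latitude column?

A 150 × 1.5 × 3.3×10⁻⁴ = 0.07425 m
A Layer 2: 2.3×10⁻⁴ × 0.67 × 540 = 0.083214 m
A total: 0.157464 m
B 0–74 m: 74 × 0.28 × 2.3×10⁻⁴ = 0.0047656 m
B Layer 2: 580 × 1.1×10⁻⁴ × 0.23 = 0.014674 m
B total: 0.0194396 m
Ratio: 0.157464 / 0.0194396 ≈ 8.100

≈ 8.10×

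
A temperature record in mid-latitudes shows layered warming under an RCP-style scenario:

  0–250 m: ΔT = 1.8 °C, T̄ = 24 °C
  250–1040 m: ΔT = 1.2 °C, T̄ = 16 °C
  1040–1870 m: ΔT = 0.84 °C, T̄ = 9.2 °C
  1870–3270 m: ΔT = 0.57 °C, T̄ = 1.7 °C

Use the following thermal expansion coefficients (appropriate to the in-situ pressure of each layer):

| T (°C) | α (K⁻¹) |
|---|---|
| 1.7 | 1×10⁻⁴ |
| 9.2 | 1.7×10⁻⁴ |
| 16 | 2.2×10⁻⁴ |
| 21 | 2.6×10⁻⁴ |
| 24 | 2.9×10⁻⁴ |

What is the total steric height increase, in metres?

Layer 1 at 24 °C → α = 2.9×10⁻⁴ K⁻¹
Layer 2 at 16 °C → α = 2.2×10⁻⁴ K⁻¹
Layer 3 at 9.2 °C → α = 1.7×10⁻⁴ K⁻¹
Layer 4 at 1.7 °C → α = 1×10⁻⁴ K⁻¹
Layer 1: 2.9×10⁻⁴ × 1.8 × 250 = 0.13050 m
250–1040 m: 1.2 × 2.2×10⁻⁴ × 790 = 0.20856 m
1.7×10⁻⁴ × 830 × 0.84 = 0.118524 m
1400 × 1×10⁻⁴ × 0.57 = 0.07980 m
Δh = 0.13050 + 0.20856 + 0.118524 + 0.07980 = 0.537384 m ≈ 0.537 m

about 0.537 m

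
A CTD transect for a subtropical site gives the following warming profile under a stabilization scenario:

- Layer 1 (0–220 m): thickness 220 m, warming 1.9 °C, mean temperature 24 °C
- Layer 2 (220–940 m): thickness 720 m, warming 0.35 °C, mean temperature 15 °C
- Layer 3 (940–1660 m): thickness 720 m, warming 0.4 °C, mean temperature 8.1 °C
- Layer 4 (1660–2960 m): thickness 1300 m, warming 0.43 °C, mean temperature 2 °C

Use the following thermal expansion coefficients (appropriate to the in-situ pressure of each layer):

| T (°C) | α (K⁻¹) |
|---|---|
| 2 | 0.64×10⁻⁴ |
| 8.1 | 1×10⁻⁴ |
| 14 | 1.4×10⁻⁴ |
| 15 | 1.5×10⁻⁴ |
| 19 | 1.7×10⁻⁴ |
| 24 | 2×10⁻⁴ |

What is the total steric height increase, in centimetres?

19 cm

Layer 1 at 24 °C → α = 2×10⁻⁴ K⁻¹
Layer 2 at 15 °C → α = 1.5×10⁻⁴ K⁻¹
Layer 3 at 8.1 °C → α = 1×10⁻⁴ K⁻¹
Layer 4 at 2 °C → α = 0.64×10⁻⁴ K⁻¹
Layer 1: 220 × 2×10⁻⁴ × 1.9 = 0.08360 m
Layer 2: 720 × 1.5×10⁻⁴ × 0.35 = 0.03780 m
720 × 0.4 × 1×10⁻⁴ = 0.02880 m
Layer 4: 1300 × 0.64×10⁻⁴ × 0.43 = 0.035776 m
Δh = 0.08360 + 0.03780 + 0.02880 + 0.035776 = 0.185976 m ≈ 19 cm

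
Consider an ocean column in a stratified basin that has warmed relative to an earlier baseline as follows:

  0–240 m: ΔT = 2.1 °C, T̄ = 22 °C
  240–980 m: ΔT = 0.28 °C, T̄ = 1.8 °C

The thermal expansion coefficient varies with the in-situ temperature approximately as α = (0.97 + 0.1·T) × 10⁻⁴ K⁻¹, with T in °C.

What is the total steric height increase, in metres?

0.18 m of thermosteric rise

Layer 1: α = (0.97 + 0.1×22)×10⁻⁴ = 3.17×10⁻⁴ K⁻¹
Layer 2: α = (0.97 + 0.1×1.8)×10⁻⁴ = 1.15×10⁻⁴ K⁻¹
0–240 m: 3.17×10⁻⁴ × 240 × 2.1 = 0.159768 m
1.15×10⁻⁴ × 0.28 × 740 = 0.023828 m
Δh = 0.159768 + 0.023828 = 0.183596 m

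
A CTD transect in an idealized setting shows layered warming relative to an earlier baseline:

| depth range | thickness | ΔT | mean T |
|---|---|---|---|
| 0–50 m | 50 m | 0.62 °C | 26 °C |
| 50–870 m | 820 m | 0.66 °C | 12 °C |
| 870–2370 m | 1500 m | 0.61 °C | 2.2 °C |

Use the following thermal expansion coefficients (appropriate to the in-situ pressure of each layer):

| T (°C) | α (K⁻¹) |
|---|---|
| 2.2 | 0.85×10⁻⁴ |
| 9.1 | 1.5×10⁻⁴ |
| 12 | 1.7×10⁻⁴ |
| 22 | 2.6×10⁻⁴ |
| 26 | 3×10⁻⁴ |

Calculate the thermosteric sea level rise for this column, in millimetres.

Δh = 179 mm

Layer 1 at 26 °C → α = 3×10⁻⁴ K⁻¹
Layer 2 at 12 °C → α = 1.7×10⁻⁴ K⁻¹
Layer 3 at 2.2 °C → α = 0.85×10⁻⁴ K⁻¹
0–50 m: 50 × 0.62 × 3×10⁻⁴ = 0.00930 m
50–870 m: 0.66 × 1.7×10⁻⁴ × 820 = 0.092004 m
Layer 3: 0.85×10⁻⁴ × 1500 × 0.61 = 0.077775 m
Δh = 0.00930 + 0.092004 + 0.077775 = 0.179079 m ≈ 179 mm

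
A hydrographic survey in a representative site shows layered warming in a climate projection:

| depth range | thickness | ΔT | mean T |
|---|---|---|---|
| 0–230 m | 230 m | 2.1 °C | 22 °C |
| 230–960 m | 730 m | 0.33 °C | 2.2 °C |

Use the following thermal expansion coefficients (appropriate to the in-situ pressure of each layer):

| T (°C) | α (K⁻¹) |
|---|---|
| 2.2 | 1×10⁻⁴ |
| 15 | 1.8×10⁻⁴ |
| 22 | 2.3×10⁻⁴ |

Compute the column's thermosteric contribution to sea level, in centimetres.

Layer 1 at 22 °C → α = 2.3×10⁻⁴ K⁻¹
Layer 2 at 2.2 °C → α = 1×10⁻⁴ K⁻¹
Layer 1: 2.1 × 2.3×10⁻⁴ × 230 = 0.11109 m
230–960 m: 1×10⁻⁴ × 0.33 × 730 = 0.02409 m
Δh = 0.11109 + 0.02409 = 0.13518 m

about 13.5 cm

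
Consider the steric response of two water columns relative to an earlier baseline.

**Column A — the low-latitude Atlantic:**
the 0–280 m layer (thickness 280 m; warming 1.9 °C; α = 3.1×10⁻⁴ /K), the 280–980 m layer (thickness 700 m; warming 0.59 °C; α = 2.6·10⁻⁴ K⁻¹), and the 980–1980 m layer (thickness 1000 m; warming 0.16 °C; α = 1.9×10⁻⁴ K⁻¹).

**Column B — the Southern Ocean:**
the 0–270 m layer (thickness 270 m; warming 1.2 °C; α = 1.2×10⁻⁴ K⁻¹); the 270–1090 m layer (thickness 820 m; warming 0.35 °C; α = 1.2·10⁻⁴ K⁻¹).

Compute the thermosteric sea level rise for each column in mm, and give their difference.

A 280 × 3.1×10⁻⁴ × 1.9 = 0.16492 m
A 0.59 × 700 × 2.6×10⁻⁴ = 0.10738 m
A 0.16 × 1000 × 1.9×10⁻⁴ = 0.03040 m
A total: 0.30270 m
B 0–270 m: 270 × 1.2×10⁻⁴ × 1.2 = 0.03888 m
B 0.35 × 1.2×10⁻⁴ × 820 = 0.03444 m
B total: 0.07332 m
Difference: 0.30270 − 0.07332 = 0.22938 m

A: 300 mm; B: 73 mm; difference 230 mm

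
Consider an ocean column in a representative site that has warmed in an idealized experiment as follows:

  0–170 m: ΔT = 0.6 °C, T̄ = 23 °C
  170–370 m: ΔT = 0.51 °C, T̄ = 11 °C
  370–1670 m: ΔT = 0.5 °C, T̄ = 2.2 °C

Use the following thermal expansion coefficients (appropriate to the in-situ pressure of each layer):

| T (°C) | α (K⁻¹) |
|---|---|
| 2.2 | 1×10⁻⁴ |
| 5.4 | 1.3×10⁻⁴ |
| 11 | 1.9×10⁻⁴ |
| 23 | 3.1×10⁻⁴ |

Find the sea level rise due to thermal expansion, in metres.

about 0.12 m

Layer 1 at 23 °C → α = 3.1×10⁻⁴ K⁻¹
Layer 2 at 11 °C → α = 1.9×10⁻⁴ K⁻¹
Layer 3 at 2.2 °C → α = 1×10⁻⁴ K⁻¹
170 × 3.1×10⁻⁴ × 0.6 = 0.03162 m
200 × 0.51 × 1.9×10⁻⁴ = 0.01938 m
370–1670 m: 1300 × 1×10⁻⁴ × 0.5 = 0.06500 m
Δh = 0.03162 + 0.01938 + 0.06500 = 0.11600 m ≈ 0.12 m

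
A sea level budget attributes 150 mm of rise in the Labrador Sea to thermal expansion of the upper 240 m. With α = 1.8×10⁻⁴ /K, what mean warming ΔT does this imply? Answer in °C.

3.47 °C

ΔT = Δh/(αH) = 0.15 / (1.8×10⁻⁴ × 240) ≈ 3.472 °C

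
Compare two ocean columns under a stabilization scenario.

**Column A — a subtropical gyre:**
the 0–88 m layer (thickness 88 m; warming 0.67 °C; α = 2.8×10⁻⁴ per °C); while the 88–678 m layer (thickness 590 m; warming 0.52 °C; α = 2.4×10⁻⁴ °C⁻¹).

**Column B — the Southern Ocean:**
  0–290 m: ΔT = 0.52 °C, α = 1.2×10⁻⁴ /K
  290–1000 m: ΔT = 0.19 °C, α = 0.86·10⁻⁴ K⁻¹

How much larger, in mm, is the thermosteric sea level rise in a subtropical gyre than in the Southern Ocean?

60.4 mm larger

A Layer 1: 2.8×10⁻⁴ × 0.67 × 88 = 0.0165088 m
A Layer 2: 2.4×10⁻⁴ × 590 × 0.52 = 0.073632 m
A total: 0.0901408 m
B 290 × 1.2×10⁻⁴ × 0.52 = 0.018096 m
B Layer 2: 710 × 0.86×10⁻⁴ × 0.19 = 0.0116014 m
B total: 0.0296974 m
Difference: 0.0901408 − 0.0296974 = 0.0604434 m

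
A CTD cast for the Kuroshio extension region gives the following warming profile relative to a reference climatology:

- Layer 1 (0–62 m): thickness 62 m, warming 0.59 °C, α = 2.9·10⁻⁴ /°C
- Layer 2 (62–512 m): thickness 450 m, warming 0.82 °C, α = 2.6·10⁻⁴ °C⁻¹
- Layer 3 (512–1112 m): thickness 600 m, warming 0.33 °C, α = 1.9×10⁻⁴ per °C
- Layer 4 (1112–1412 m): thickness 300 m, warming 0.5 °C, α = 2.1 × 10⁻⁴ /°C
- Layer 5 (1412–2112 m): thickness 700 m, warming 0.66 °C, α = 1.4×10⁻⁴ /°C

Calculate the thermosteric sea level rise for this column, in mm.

240 mm of thermosteric rise

Layer 1: 0.59 × 2.9×10⁻⁴ × 62 = 0.0106082 m
62–512 m: 450 × 0.82 × 2.6×10⁻⁴ = 0.09594 m
512–1112 m: 0.33 × 1.9×10⁻⁴ × 600 = 0.03762 m
2.1×10⁻⁴ × 300 × 0.5 = 0.03150 m
1412–2112 m: 700 × 0.66 × 1.4×10⁻⁴ = 0.06468 m
Δh = 0.0106082 + 0.09594 + 0.03762 + 0.03150 + 0.06468 = 0.2403482 m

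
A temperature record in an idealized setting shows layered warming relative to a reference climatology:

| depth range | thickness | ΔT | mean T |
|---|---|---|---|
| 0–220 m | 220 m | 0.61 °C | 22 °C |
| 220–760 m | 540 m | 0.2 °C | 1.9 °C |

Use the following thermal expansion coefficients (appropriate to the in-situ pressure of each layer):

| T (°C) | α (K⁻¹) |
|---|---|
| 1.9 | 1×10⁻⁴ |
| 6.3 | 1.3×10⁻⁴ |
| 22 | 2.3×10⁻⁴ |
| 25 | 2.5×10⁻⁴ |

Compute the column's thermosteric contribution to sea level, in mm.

42 mm

Layer 1 at 22 °C → α = 2.3×10⁻⁴ K⁻¹
Layer 2 at 1.9 °C → α = 1×10⁻⁴ K⁻¹
220 × 0.61 × 2.3×10⁻⁴ = 0.030866 m
1×10⁻⁴ × 0.2 × 540 = 0.01080 m
Δh = 0.030866 + 0.01080 = 0.041666 m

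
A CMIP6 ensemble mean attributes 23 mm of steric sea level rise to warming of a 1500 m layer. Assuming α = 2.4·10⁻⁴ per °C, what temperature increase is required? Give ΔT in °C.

ΔT ≈ 0.0639 °C

ΔT = Δh/(αH) = 0.023 / (2.4×10⁻⁴ × 1500) ≈ 0.06389 °C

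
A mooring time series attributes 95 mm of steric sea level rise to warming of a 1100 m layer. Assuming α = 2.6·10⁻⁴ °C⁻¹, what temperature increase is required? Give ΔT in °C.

0.33 °C

ΔT = Δh/(αH) = 0.095 / (2.6×10⁻⁴ × 1100) ≈ 0.3322 °C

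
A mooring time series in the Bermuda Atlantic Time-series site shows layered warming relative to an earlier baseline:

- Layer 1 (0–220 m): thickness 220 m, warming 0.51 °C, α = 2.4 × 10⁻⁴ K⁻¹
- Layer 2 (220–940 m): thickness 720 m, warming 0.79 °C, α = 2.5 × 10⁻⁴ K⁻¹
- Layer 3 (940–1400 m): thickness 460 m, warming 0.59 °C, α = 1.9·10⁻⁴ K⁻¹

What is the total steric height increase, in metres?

about 0.22 m

0–220 m: 220 × 2.4×10⁻⁴ × 0.51 = 0.026928 m
2.5×10⁻⁴ × 0.79 × 720 = 0.14220 m
460 × 0.59 × 1.9×10⁻⁴ = 0.051566 m
Δh = 0.026928 + 0.14220 + 0.051566 = 0.220694 m ≈ 0.22 m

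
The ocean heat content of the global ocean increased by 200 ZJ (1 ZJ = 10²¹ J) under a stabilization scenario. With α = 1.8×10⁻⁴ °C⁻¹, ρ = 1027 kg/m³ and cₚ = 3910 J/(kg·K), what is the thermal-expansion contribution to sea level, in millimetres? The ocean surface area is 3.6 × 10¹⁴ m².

Per unit area: Q = 200×10²¹ / (3.6×10¹⁴) ≈ 5.556×10⁸ J/m²
Δh = αQ/(ρcₚ) = 1.8×10⁻⁴ × 5.556×10⁸ / (1027 × 3910) ≈ 0.024905 m

Δh = 25 mm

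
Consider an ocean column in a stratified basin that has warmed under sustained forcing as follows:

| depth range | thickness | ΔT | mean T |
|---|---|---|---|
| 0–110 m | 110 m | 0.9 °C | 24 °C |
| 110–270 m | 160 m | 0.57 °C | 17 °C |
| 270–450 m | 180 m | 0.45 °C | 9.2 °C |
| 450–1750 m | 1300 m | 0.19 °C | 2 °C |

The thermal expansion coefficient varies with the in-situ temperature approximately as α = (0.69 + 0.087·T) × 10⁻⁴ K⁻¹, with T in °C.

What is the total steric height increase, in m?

Layer 1: α = (0.69 + 0.087×24)×10⁻⁴ = 2.778×10⁻⁴ K⁻¹
Layer 2: α = (0.69 + 0.087×17)×10⁻⁴ = 2.169×10⁻⁴ K⁻¹
Layer 3: α = (0.69 + 0.087×9.2)×10⁻⁴ = 1.4904×10⁻⁴ K⁻¹
Layer 4: α = (0.69 + 0.087×2)×10⁻⁴ = 0.864×10⁻⁴ K⁻¹
0–110 m: 2.778×10⁻⁴ × 110 × 0.9 = 0.0275022 m
110–270 m: 160 × 2.169×10⁻⁴ × 0.57 = 0.01978128 m
270–450 m: 180 × 0.45 × 1.4904×10⁻⁴ = 0.01207224 m
Layer 4: 0.864×10⁻⁴ × 1300 × 0.19 = 0.0213408 m
Δh = 0.0275022 + 0.01978128 + 0.01207224 + 0.0213408 = 0.08069652 m

Δh ≈ 0.081 m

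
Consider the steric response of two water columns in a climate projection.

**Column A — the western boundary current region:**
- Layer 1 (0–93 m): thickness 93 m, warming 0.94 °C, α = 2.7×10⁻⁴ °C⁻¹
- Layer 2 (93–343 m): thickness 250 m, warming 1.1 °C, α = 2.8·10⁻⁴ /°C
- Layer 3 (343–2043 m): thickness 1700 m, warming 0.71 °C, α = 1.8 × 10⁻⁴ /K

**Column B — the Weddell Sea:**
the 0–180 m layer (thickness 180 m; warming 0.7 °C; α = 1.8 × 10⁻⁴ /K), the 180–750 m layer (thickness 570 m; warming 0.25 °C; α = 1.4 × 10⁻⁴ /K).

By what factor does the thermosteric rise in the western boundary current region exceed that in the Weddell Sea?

A Layer 1: 93 × 2.7×10⁻⁴ × 0.94 = 0.0236034 m
A Layer 2: 250 × 1.1 × 2.8×10⁻⁴ = 0.07700 m
A 343–2043 m: 1.8×10⁻⁴ × 1700 × 0.71 = 0.21726 m
A total: 0.3178634 m
B Layer 1: 1.8×10⁻⁴ × 0.7 × 180 = 0.02268 m
B 1.4×10⁻⁴ × 570 × 0.25 = 0.01995 m
B total: 0.04263 m
Ratio: 0.3178634 / 0.04263 ≈ 7.456

≈ 7.5×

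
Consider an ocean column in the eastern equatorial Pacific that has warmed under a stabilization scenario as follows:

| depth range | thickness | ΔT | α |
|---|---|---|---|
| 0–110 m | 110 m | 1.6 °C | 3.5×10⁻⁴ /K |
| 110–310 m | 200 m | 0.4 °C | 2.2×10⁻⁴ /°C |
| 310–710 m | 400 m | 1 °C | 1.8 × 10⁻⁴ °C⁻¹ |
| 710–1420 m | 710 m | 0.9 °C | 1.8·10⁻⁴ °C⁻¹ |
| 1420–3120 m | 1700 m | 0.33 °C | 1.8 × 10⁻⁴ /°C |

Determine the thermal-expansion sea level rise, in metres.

0–110 m: 3.5×10⁻⁴ × 1.6 × 110 = 0.06160 m
2.2×10⁻⁴ × 200 × 0.4 = 0.01760 m
Layer 3: 400 × 1 × 1.8×10⁻⁴ = 0.07200 m
0.9 × 1.8×10⁻⁴ × 710 = 0.11502 m
1420–3120 m: 1700 × 1.8×10⁻⁴ × 0.33 = 0.10098 m
Δh = 0.06160 + 0.01760 + 0.07200 + 0.11502 + 0.10098 = 0.36720 m

0.367 m of thermosteric rise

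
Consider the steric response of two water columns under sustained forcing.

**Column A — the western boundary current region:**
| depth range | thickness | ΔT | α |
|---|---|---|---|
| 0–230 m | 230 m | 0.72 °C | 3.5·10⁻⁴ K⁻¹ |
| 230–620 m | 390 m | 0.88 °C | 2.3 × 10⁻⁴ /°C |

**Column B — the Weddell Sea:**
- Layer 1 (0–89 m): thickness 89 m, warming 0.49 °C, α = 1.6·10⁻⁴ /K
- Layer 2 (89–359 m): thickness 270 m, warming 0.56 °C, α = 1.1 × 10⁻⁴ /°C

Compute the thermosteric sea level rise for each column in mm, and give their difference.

A Layer 1: 0.72 × 230 × 3.5×10⁻⁴ = 0.05796 m
A 2.3×10⁻⁴ × 390 × 0.88 = 0.078936 m
A total: 0.136896 m
B Layer 1: 0.49 × 1.6×10⁻⁴ × 89 = 0.0069776 m
B 1.1×10⁻⁴ × 270 × 0.56 = 0.016632 m
B total: 0.0236096 m
Difference: 0.136896 − 0.0236096 = 0.1132864 m

A: 137 mm; B: 23.6 mm; difference 113 mm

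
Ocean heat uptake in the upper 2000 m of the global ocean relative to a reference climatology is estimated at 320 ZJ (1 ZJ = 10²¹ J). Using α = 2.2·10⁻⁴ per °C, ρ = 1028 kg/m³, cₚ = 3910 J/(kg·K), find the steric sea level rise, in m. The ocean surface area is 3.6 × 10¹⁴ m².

Per unit area: Q = 320×10²¹ / (3.6×10¹⁴) ≈ 8.889×10⁸ J/m²
Δh = αQ/(ρcₚ) = 2.2×10⁻⁴ × 8.889×10⁸ / (1028 × 3910) ≈ 0.048653 m

about 0.0487 m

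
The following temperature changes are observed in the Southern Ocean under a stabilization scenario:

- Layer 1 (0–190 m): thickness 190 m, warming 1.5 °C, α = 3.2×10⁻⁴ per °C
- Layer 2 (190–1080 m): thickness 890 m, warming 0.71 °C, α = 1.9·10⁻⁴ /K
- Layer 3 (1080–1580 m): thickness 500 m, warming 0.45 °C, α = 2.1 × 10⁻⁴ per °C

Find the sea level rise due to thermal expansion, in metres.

about 0.26 m

1.5 × 3.2×10⁻⁴ × 190 = 0.09120 m
Layer 2: 0.71 × 890 × 1.9×10⁻⁴ = 0.120061 m
1080–1580 m: 500 × 2.1×10⁻⁴ × 0.45 = 0.04725 m
Δh = 0.09120 + 0.120061 + 0.04725 = 0.258511 m ≈ 0.26 m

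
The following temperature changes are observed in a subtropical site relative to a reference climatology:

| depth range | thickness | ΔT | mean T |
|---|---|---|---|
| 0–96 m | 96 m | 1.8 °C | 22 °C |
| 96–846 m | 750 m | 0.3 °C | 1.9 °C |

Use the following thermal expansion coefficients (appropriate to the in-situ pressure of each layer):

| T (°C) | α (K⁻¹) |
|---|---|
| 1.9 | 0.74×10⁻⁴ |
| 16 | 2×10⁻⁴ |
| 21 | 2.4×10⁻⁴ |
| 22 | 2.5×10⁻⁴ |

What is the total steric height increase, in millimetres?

Layer 1 at 22 °C → α = 2.5×10⁻⁴ K⁻¹
Layer 2 at 1.9 °C → α = 0.74×10⁻⁴ K⁻¹
0–96 m: 1.8 × 2.5×10⁻⁴ × 96 = 0.04320 m
Layer 2: 750 × 0.3 × 0.74×10⁻⁴ = 0.01665 m
Δh = 0.04320 + 0.01665 = 0.05985 m

60 mm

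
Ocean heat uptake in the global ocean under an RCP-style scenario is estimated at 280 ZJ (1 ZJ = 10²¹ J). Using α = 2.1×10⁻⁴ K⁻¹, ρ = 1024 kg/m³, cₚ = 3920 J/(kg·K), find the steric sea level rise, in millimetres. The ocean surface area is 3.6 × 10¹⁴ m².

about 41 mm

Per unit area: Q = 280×10²¹ / (3.6×10¹⁴) ≈ 7.778×10⁸ J/m²
Δh = αQ/(ρcₚ) = 2.1×10⁻⁴ × 7.778×10⁸ / (1024 × 3920) ≈ 0.040691 m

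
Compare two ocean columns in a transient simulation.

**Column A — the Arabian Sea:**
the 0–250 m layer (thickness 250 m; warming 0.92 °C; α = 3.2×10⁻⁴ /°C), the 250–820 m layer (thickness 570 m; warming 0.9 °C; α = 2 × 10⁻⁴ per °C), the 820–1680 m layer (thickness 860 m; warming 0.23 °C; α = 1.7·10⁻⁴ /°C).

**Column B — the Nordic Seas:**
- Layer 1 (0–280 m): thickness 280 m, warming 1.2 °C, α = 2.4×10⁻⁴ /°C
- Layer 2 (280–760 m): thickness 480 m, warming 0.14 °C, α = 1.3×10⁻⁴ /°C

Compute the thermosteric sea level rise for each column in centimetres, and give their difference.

Δh_A ≈ 21 cm, Δh_B ≈ 8.9 cm; difference ≈ 12 cm

A Layer 1: 250 × 3.2×10⁻⁴ × 0.92 = 0.07360 m
A Layer 2: 2×10⁻⁴ × 570 × 0.9 = 0.10260 m
A 820–1680 m: 0.23 × 1.7×10⁻⁴ × 860 = 0.033626 m
A total: 0.209826 m
B Layer 1: 2.4×10⁻⁴ × 280 × 1.2 = 0.08064 m
B Layer 2: 1.3×10⁻⁴ × 480 × 0.14 = 0.008736 m
B total: 0.089376 m
Difference: 0.209826 − 0.089376 = 0.12045 m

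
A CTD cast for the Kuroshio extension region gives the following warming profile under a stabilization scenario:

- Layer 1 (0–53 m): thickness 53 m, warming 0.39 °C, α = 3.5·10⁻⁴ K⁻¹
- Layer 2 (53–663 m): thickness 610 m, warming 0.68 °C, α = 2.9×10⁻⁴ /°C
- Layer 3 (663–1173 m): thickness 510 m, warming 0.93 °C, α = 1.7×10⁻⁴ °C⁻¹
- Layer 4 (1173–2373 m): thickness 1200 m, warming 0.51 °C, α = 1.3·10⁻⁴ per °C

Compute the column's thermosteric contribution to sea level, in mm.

0.39 × 53 × 3.5×10⁻⁴ = 0.0072345 m
0.68 × 610 × 2.9×10⁻⁴ = 0.120292 m
Layer 3: 510 × 1.7×10⁻⁴ × 0.93 = 0.080631 m
Layer 4: 1200 × 1.3×10⁻⁴ × 0.51 = 0.07956 m
Δh = 0.0072345 + 0.120292 + 0.080631 + 0.07956 = 0.2877175 m ≈ 288 mm

288 mm of thermosteric rise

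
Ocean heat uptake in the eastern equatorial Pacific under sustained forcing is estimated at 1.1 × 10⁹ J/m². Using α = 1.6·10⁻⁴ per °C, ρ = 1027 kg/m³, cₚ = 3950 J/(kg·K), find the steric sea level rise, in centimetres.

4.34 cm

Δh = αQ/(ρcₚ) = 1.6×10⁻⁴ × 1.1×10⁹ / (1027 × 3950) ≈ 0.043386 m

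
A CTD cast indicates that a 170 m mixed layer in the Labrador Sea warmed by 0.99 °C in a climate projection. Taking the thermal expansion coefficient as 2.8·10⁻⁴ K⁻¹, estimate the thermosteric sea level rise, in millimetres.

47.1 mm of thermosteric rise

Δh = αΔT·H = 2.8×10⁻⁴ × 0.99 × 170 = 0.047124 m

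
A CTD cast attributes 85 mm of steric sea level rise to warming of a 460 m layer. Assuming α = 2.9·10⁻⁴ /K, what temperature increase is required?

ΔT = Δh/(αH) = 0.085 / (2.9×10⁻⁴ × 460) ≈ 0.6372 °C

ΔT ≈ 0.637 °C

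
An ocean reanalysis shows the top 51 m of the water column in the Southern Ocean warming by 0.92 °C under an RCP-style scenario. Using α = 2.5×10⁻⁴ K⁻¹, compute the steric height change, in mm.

11.7 mm

Δh = αΔT·H = 2.5×10⁻⁴ × 0.92 × 51 = 0.01173 m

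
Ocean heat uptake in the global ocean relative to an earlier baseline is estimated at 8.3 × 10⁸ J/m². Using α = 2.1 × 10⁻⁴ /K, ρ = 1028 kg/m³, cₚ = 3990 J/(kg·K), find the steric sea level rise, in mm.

42.5 mm

Δh = αQ/(ρcₚ) = 2.1×10⁻⁴ × 8.3×10⁸ / (1028 × 3990) ≈ 0.042494 m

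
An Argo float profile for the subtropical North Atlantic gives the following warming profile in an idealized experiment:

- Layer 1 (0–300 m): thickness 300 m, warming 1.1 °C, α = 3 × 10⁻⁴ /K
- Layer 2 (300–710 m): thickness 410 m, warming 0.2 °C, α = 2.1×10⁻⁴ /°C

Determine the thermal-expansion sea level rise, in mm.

Layer 1: 300 × 3×10⁻⁴ × 1.1 = 0.09900 m
Layer 2: 2.1×10⁻⁴ × 0.2 × 410 = 0.01722 m
Δh = 0.09900 + 0.01722 = 0.11622 m

116 mm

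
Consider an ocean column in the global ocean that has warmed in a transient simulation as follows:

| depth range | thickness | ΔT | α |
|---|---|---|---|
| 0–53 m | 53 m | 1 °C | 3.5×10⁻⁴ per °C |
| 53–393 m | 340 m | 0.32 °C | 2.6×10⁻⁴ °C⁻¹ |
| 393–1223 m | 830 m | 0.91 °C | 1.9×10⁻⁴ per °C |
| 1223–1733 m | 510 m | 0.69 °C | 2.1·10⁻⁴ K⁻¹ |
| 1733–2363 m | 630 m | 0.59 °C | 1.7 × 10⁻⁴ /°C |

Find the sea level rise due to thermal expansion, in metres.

0–53 m: 3.5×10⁻⁴ × 1 × 53 = 0.01855 m
2.6×10⁻⁴ × 0.32 × 340 = 0.028288 m
0.91 × 1.9×10⁻⁴ × 830 = 0.143507 m
0.69 × 2.1×10⁻⁴ × 510 = 0.073899 m
1733–2363 m: 1.7×10⁻⁴ × 630 × 0.59 = 0.063189 m
Δh = 0.01855 + 0.028288 + 0.143507 + 0.073899 + 0.063189 = 0.327433 m

Δh = 0.327 m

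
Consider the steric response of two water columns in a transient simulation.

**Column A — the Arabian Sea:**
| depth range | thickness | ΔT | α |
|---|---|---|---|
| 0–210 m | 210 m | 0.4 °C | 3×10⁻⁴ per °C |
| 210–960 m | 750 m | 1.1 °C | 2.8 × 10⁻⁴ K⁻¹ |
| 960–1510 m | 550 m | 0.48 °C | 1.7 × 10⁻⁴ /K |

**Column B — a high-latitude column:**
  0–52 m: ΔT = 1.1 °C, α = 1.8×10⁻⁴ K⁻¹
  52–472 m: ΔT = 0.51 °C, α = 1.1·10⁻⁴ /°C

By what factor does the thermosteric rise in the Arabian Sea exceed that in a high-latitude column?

a factor of 8.89

A 210 × 0.4 × 3×10⁻⁴ = 0.02520 m
A Layer 2: 1.1 × 2.8×10⁻⁴ × 750 = 0.23100 m
A Layer 3: 1.7×10⁻⁴ × 550 × 0.48 = 0.04488 m
A total: 0.30108 m
B 0–52 m: 1.1 × 1.8×10⁻⁴ × 52 = 0.010296 m
B 52–472 m: 0.51 × 1.1×10⁻⁴ × 420 = 0.023562 m
B total: 0.033858 m
Ratio: 0.30108 / 0.033858 ≈ 8.892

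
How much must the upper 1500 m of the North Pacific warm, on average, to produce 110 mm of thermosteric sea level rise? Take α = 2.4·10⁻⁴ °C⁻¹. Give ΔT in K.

ΔT = Δh/(αH) = 0.11 / (2.4×10⁻⁴ × 1500) ≈ 0.3056 K

ΔT ≈ 0.306 K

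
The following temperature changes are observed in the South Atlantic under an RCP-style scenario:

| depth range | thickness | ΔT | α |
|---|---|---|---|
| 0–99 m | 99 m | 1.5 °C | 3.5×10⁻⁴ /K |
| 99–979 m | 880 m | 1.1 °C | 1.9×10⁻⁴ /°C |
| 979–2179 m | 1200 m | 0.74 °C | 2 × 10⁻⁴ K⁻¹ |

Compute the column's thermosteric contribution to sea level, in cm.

Layer 1: 3.5×10⁻⁴ × 1.5 × 99 = 0.051975 m
99–979 m: 880 × 1.1 × 1.9×10⁻⁴ = 0.18392 m
Layer 3: 1200 × 2×10⁻⁴ × 0.74 = 0.17760 m
Δh = 0.051975 + 0.18392 + 0.17760 = 0.413495 m ≈ 41.3 cm

41.3 cm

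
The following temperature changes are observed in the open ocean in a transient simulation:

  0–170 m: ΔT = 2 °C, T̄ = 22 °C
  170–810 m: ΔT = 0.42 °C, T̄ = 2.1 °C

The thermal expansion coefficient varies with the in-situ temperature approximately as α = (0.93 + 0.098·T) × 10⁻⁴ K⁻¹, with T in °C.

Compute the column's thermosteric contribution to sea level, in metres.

Δh ≈ 0.14 m

Layer 1: α = (0.93 + 0.098×22)×10⁻⁴ = 3.086×10⁻⁴ K⁻¹
Layer 2: α = (0.93 + 0.098×2.1)×10⁻⁴ = 1.1358×10⁻⁴ K⁻¹
Layer 1: 3.086×10⁻⁴ × 170 × 2 = 0.104924 m
170–810 m: 1.1358×10⁻⁴ × 0.42 × 640 = 0.030530304 m
Δh = 0.104924 + 0.030530304 = 0.135454304 m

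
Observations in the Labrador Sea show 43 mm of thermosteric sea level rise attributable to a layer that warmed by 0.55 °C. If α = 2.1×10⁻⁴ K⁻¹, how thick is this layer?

H = Δh/(αΔT) = 0.043 / (2.1×10⁻⁴ × 0.55) ≈ 372.3 m

370 m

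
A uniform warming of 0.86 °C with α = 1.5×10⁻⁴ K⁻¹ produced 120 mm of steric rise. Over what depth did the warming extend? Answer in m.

about 930 m

H = Δh/(αΔT) = 0.12 / (1.5×10⁻⁴ × 0.86) ≈ 930.2 m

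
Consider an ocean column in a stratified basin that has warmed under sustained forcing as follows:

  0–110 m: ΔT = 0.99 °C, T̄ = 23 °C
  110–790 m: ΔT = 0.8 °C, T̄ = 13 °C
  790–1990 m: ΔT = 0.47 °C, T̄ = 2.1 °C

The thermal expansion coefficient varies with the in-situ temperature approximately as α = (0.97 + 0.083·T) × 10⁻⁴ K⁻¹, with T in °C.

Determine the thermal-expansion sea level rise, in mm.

Δh ≈ 210 mm

Layer 1: α = (0.97 + 0.083×23)×10⁻⁴ = 2.879×10⁻⁴ K⁻¹
Layer 2: α = (0.97 + 0.083×13)×10⁻⁴ = 2.049×10⁻⁴ K⁻¹
Layer 3: α = (0.97 + 0.083×2.1)×10⁻⁴ = 1.1443×10⁻⁴ K⁻¹
0–110 m: 110 × 2.879×10⁻⁴ × 0.99 = 0.03135231 m
Layer 2: 680 × 2.049×10⁻⁴ × 0.8 = 0.1114656 m
Layer 3: 1200 × 1.1443×10⁻⁴ × 0.47 = 0.06453852 m
Δh = 0.03135231 + 0.1114656 + 0.06453852 = 0.20735643 m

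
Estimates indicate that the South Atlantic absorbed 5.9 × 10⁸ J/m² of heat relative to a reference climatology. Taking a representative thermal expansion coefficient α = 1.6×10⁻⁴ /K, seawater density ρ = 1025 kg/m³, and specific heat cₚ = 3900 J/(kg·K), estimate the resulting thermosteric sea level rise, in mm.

Δh = αQ/(ρcₚ) = 1.6×10⁻⁴ × 5.9×10⁸ / (1025 × 3900) ≈ 0.023615 m

Δh ≈ 23.6 mm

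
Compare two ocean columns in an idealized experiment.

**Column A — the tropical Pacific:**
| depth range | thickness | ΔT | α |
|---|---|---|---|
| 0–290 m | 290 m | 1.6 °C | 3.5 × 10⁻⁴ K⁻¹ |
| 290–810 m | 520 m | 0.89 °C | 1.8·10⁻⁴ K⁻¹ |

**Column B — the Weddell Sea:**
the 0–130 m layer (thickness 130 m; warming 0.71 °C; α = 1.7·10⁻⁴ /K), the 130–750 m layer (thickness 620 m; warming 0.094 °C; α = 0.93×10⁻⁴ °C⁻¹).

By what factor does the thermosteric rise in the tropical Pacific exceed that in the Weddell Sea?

11.6

A 0–290 m: 1.6 × 3.5×10⁻⁴ × 290 = 0.16240 m
A 290–810 m: 1.8×10⁻⁴ × 520 × 0.89 = 0.083304 m
A total: 0.245704 m
B Layer 1: 130 × 0.71 × 1.7×10⁻⁴ = 0.015691 m
B Layer 2: 0.93×10⁻⁴ × 0.094 × 620 = 0.00542004 m
B total: 0.02111104 m
Ratio: 0.245704 / 0.02111104 ≈ 11.64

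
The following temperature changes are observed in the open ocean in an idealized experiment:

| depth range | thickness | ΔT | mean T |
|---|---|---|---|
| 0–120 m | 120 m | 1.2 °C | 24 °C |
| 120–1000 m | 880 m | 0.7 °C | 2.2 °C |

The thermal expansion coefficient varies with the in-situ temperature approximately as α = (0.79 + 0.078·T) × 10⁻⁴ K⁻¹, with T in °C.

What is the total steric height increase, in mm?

97.6 mm of thermosteric rise

Layer 1: α = (0.79 + 0.078×24)×10⁻⁴ = 2.662×10⁻⁴ K⁻¹
Layer 2: α = (0.79 + 0.078×2.2)×10⁻⁴ = 0.9616×10⁻⁴ K⁻¹
Layer 1: 2.662×10⁻⁴ × 120 × 1.2 = 0.0383328 m
0.9616×10⁻⁴ × 0.7 × 880 = 0.05923456 m
Δh = 0.0383328 + 0.05923456 = 0.09756736 m ≈ 97.6 mm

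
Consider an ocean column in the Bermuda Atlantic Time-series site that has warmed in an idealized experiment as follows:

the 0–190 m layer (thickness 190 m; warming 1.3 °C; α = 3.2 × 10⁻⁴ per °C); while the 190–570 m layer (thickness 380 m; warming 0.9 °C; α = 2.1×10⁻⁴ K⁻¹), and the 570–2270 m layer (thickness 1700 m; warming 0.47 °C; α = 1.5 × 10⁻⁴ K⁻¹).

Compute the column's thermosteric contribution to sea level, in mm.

about 271 mm

0–190 m: 190 × 1.3 × 3.2×10⁻⁴ = 0.07904 m
190–570 m: 380 × 0.9 × 2.1×10⁻⁴ = 0.07182 m
570–2270 m: 1.5×10⁻⁴ × 0.47 × 1700 = 0.11985 m
Δh = 0.07904 + 0.07182 + 0.11985 = 0.27071 m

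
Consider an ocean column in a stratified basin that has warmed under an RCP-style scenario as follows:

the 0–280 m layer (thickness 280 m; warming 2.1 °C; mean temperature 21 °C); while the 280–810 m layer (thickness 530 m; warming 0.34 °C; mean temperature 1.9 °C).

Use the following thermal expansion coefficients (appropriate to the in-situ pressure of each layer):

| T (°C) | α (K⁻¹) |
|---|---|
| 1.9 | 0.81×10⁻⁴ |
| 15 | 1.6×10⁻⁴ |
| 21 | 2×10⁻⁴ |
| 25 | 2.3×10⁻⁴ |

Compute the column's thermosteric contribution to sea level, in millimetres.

Layer 1 at 21 °C → α = 2×10⁻⁴ K⁻¹
Layer 2 at 1.9 °C → α = 0.81×10⁻⁴ K⁻¹
0–280 m: 2.1 × 280 × 2×10⁻⁴ = 0.11760 m
530 × 0.34 × 0.81×10⁻⁴ = 0.0145962 m
Δh = 0.11760 + 0.0145962 = 0.1321962 m

132 mm of thermosteric rise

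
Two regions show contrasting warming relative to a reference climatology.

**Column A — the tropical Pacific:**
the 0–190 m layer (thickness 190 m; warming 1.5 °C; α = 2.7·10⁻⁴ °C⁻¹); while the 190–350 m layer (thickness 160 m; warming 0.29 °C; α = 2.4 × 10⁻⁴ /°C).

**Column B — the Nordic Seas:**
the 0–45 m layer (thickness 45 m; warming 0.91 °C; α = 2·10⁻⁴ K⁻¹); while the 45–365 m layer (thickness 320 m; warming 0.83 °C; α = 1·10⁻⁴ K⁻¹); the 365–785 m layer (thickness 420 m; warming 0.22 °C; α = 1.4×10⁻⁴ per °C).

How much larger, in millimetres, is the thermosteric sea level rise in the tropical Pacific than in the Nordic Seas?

Δh_A − Δh_B ≈ 40 mm

A Layer 1: 2.7×10⁻⁴ × 1.5 × 190 = 0.07695 m
A 2.4×10⁻⁴ × 0.29 × 160 = 0.011136 m
A total: 0.088086 m
B 45 × 0.91 × 2×10⁻⁴ = 0.00819 m
B 45–365 m: 0.83 × 1×10⁻⁴ × 320 = 0.02656 m
B 0.22 × 1.4×10⁻⁴ × 420 = 0.012936 m
B total: 0.047686 m
Difference: 0.088086 − 0.047686 = 0.04040 m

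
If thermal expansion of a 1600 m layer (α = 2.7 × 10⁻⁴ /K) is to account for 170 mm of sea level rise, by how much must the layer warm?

ΔT ≈ 0.394 °C

ΔT = Δh/(αH) = 0.17 / (2.7×10⁻⁴ × 1600) ≈ 0.3935 °C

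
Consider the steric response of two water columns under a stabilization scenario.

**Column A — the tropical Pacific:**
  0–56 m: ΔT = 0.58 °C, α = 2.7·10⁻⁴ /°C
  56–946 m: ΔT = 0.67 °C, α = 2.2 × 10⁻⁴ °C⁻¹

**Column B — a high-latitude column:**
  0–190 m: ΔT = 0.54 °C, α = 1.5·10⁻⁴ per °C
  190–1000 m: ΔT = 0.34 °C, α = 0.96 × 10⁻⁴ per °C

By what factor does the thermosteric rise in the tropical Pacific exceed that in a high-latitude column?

a factor of 3.3

A 0–56 m: 0.58 × 2.7×10⁻⁴ × 56 = 0.0087696 m
A Layer 2: 890 × 2.2×10⁻⁴ × 0.67 = 0.131186 m
A total: 0.1399556 m
B 0.54 × 1.5×10⁻⁴ × 190 = 0.01539 m
B 0.96×10⁻⁴ × 810 × 0.34 = 0.0264384 m
B total: 0.0418284 m
Ratio: 0.1399556 / 0.0418284 ≈ 3.346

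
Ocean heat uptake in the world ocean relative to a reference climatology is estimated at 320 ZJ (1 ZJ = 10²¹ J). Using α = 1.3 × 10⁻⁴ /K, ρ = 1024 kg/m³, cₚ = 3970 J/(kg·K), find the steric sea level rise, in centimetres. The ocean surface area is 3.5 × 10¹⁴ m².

Per unit area: Q = 320×10²¹ / (3.5×10¹⁴) ≈ 9.143×10⁸ J/m²
Δh = αQ/(ρcₚ) = 1.3×10⁻⁴ × 9.143×10⁸ / (1024 × 3970) ≈ 0.029238 m

2.92 cm of thermosteric rise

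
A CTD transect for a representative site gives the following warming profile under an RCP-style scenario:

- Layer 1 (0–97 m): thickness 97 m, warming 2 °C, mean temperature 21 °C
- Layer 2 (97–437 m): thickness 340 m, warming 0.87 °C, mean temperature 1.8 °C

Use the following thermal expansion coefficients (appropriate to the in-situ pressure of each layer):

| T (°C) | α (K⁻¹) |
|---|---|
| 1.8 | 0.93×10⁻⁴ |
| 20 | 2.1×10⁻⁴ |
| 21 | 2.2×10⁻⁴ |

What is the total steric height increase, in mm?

Δh ≈ 70.2 mm

Layer 1 at 21 °C → α = 2.2×10⁻⁴ K⁻¹
Layer 2 at 1.8 °C → α = 0.93×10⁻⁴ K⁻¹
0–97 m: 2.2×10⁻⁴ × 97 × 2 = 0.04268 m
Layer 2: 0.87 × 340 × 0.93×10⁻⁴ = 0.0275094 m
Δh = 0.04268 + 0.0275094 = 0.0701894 m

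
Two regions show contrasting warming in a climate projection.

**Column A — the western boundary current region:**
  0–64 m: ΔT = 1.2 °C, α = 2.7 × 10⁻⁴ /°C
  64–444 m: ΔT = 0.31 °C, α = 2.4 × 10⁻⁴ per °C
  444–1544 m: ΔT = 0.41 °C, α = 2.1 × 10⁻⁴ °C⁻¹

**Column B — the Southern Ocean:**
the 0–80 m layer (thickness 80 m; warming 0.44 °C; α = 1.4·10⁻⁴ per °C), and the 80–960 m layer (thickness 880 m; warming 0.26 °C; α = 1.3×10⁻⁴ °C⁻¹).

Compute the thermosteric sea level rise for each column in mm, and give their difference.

A: 140 mm; B: 35 mm; difference 110 mm

A 0–64 m: 64 × 2.7×10⁻⁴ × 1.2 = 0.020736 m
A 64–444 m: 380 × 0.31 × 2.4×10⁻⁴ = 0.028272 m
A 0.41 × 1100 × 2.1×10⁻⁴ = 0.09471 m
A total: 0.143718 m
B 0–80 m: 80 × 1.4×10⁻⁴ × 0.44 = 0.004928 m
B 80–960 m: 880 × 0.26 × 1.3×10⁻⁴ = 0.029744 m
B total: 0.034672 m
Difference: 0.143718 − 0.034672 = 0.109046 m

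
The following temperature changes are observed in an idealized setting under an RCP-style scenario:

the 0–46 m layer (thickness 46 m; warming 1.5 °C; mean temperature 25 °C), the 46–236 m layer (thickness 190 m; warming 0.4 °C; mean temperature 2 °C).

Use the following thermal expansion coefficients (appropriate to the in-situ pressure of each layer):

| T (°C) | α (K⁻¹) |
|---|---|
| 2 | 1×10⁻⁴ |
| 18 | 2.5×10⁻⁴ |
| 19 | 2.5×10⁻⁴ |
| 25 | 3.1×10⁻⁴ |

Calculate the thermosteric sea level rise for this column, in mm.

Layer 1 at 25 °C → α = 3.1×10⁻⁴ K⁻¹
Layer 2 at 2 °C → α = 1×10⁻⁴ K⁻¹
Layer 1: 1.5 × 3.1×10⁻⁴ × 46 = 0.02139 m
0.4 × 190 × 1×10⁻⁴ = 0.00760 m
Δh = 0.02139 + 0.00760 = 0.02899 m ≈ 29.0 mm

Δh ≈ 29.0 mm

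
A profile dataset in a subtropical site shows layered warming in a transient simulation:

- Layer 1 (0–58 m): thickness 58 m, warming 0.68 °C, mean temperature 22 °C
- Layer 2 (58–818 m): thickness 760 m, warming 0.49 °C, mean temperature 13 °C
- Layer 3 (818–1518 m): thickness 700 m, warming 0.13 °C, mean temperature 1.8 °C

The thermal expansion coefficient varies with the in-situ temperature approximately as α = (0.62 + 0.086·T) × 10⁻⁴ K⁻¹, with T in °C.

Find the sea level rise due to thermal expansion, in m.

Layer 1: α = (0.62 + 0.086×22)×10⁻⁴ = 2.512×10⁻⁴ K⁻¹
Layer 2: α = (0.62 + 0.086×13)×10⁻⁴ = 1.738×10⁻⁴ K⁻¹
Layer 3: α = (0.62 + 0.086×1.8)×10⁻⁴ = 0.7748×10⁻⁴ K⁻¹
Layer 1: 0.68 × 2.512×10⁻⁴ × 58 = 0.009907328 m
58–818 m: 1.738×10⁻⁴ × 760 × 0.49 = 0.06472312 m
Layer 3: 700 × 0.13 × 0.7748×10⁻⁴ = 0.00705068 m
Δh = 0.009907328 + 0.06472312 + 0.00705068 = 0.081681128 m ≈ 0.0817 m

0.0817 m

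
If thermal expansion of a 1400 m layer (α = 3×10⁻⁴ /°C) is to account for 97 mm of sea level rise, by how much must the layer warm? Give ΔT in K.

ΔT ≈ 0.231 K

ΔT = Δh/(αH) = 0.097 / (3×10⁻⁴ × 1400) ≈ 0.2310 K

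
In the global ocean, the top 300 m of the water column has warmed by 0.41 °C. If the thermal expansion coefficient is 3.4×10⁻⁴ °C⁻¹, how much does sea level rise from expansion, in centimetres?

Δh = αΔT·H = 3.4×10⁻⁴ × 0.41 × 300 = 0.04182 m

about 4.18 cm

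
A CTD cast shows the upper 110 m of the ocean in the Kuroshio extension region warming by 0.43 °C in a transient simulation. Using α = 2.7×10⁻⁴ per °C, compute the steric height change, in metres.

0.0128 m of thermosteric rise

Δh = αΔT·H = 2.7×10⁻⁴ × 0.43 × 110 = 0.012771 m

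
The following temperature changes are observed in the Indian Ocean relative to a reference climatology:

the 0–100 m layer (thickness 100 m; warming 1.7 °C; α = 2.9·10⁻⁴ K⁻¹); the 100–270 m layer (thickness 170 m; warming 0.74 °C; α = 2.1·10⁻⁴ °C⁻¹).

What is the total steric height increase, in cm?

7.57 cm

1.7 × 2.9×10⁻⁴ × 100 = 0.04930 m
170 × 0.74 × 2.1×10⁻⁴ = 0.026418 m
Δh = 0.04930 + 0.026418 = 0.075718 m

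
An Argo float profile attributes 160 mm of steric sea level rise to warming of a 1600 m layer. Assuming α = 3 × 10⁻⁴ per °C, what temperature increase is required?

ΔT ≈ 0.33 K

ΔT = Δh/(αH) = 0.16 / (3×10⁻⁴ × 1600) ≈ 0.3333 K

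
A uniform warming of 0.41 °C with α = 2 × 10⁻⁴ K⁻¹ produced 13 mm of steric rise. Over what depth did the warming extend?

H = Δh/(αΔT) = 0.013 / (2×10⁻⁴ × 0.41) ≈ 158.5 m

159 m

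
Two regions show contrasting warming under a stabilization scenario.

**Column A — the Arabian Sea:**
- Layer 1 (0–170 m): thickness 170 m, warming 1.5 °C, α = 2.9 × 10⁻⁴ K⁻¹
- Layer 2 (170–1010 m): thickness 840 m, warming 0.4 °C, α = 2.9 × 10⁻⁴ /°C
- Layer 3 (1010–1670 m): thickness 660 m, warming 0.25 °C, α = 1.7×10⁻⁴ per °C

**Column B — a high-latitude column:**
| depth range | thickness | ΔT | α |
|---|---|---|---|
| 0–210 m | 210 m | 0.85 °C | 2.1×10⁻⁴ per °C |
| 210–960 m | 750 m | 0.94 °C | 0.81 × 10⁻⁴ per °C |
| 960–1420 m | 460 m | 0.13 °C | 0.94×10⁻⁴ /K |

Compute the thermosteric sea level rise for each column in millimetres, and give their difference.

A: 200 mm; B: 100 mm; difference 99 mm

A 1.5 × 170 × 2.9×10⁻⁴ = 0.07395 m
A Layer 2: 840 × 2.9×10⁻⁴ × 0.4 = 0.09744 m
A 660 × 0.25 × 1.7×10⁻⁴ = 0.02805 m
A total: 0.19944 m
B Layer 1: 210 × 2.1×10⁻⁴ × 0.85 = 0.037485 m
B 210–960 m: 0.94 × 750 × 0.81×10⁻⁴ = 0.057105 m
B 460 × 0.94×10⁻⁴ × 0.13 = 0.0056212 m
B total: 0.1002112 m
Difference: 0.19944 − 0.1002112 = 0.0992288 m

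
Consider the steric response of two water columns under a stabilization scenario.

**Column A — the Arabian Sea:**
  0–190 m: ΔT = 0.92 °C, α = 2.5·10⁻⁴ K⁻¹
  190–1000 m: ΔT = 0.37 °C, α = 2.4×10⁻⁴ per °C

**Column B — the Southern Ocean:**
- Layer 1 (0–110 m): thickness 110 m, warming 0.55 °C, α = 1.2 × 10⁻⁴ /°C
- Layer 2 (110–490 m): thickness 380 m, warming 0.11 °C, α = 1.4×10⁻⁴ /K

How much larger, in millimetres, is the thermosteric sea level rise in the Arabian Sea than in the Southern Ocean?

A Layer 1: 0.92 × 190 × 2.5×10⁻⁴ = 0.04370 m
A 190–1000 m: 0.37 × 2.4×10⁻⁴ × 810 = 0.071928 m
A total: 0.115628 m
B Layer 1: 1.2×10⁻⁴ × 0.55 × 110 = 0.00726 m
B 1.4×10⁻⁴ × 0.11 × 380 = 0.005852 m
B total: 0.013112 m
Difference: 0.115628 − 0.013112 = 0.102516 m

100 mm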